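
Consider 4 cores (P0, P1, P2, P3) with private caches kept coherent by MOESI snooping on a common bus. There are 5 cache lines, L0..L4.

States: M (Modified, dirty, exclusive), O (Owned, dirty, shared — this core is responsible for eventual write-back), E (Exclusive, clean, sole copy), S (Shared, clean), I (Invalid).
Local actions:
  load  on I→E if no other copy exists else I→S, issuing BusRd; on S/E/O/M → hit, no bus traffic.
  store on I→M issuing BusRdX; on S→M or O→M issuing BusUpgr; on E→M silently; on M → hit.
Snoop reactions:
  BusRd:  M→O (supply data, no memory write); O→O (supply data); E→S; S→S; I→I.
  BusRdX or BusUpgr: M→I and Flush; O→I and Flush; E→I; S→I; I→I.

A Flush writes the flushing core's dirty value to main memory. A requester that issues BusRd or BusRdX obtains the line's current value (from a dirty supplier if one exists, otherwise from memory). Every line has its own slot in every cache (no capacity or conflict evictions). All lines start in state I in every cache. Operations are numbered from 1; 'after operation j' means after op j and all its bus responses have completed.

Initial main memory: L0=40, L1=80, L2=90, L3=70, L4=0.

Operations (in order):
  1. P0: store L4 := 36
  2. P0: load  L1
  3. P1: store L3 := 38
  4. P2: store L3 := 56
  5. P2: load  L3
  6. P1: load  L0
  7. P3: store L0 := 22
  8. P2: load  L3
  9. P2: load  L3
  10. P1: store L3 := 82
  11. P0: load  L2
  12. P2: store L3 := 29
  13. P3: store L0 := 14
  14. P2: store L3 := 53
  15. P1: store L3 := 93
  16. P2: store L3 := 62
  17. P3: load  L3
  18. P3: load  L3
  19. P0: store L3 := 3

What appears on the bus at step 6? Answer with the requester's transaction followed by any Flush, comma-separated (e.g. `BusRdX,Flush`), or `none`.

1. P0: store L4 := 36  bus=[BusRdX]  L4: P0=M P1=I P2=I P3=I  mem[L4]=0
2. P0: load  L1  bus=[BusRd]  L1: P0=E P1=I P2=I P3=I  mem[L1]=80
3. P1: store L3 := 38  bus=[BusRdX]  L3: P0=I P1=M P2=I P3=I  mem[L3]=70
4. P2: store L3 := 56  bus=[BusRdX,Flush]  L3: P0=I P1=I P2=M P3=I  mem[L3]=38
5. P2: load  L3  bus=[-]  L3: P0=I P1=I P2=M P3=I  mem[L3]=38
6. P1: load  L0  bus=[BusRd]  L0: P0=I P1=E P2=I P3=I  mem[L0]=40
7. P3: store L0 := 22  bus=[BusRdX]  L0: P0=I P1=I P2=I P3=M  mem[L0]=40
8. P2: load  L3  bus=[-]  L3: P0=I P1=I P2=M P3=I  mem[L3]=38
9. P2: load  L3  bus=[-]  L3: P0=I P1=I P2=M P3=I  mem[L3]=38
10. P1: store L3 := 82  bus=[BusRdX,Flush]  L3: P0=I P1=M P2=I P3=I  mem[L3]=56
11. P0: load  L2  bus=[BusRd]  L2: P0=E P1=I P2=I P3=I  mem[L2]=90
12. P2: store L3 := 29  bus=[BusRdX,Flush]  L3: P0=I P1=I P2=M P3=I  mem[L3]=82
13. P3: store L0 := 14  bus=[-]  L0: P0=I P1=I P2=I P3=M  mem[L0]=40
14. P2: store L3 := 53  bus=[-]  L3: P0=I P1=I P2=M P3=I  mem[L3]=82
15. P1: store L3 := 93  bus=[BusRdX,Flush]  L3: P0=I P1=M P2=I P3=I  mem[L3]=53
16. P2: store L3 := 62  bus=[BusRdX,Flush]  L3: P0=I P1=I P2=M P3=I  mem[L3]=93
17. P3: load  L3  bus=[BusRd]  L3: P0=I P1=I P2=O P3=S  mem[L3]=93
18. P3: load  L3  bus=[-]  L3: P0=I P1=I P2=O P3=S  mem[L3]=93
19. P0: store L3 := 3  bus=[BusRdX,Flush]  L3: P0=M P1=I P2=I P3=I  mem[L3]=62

bus = BusRd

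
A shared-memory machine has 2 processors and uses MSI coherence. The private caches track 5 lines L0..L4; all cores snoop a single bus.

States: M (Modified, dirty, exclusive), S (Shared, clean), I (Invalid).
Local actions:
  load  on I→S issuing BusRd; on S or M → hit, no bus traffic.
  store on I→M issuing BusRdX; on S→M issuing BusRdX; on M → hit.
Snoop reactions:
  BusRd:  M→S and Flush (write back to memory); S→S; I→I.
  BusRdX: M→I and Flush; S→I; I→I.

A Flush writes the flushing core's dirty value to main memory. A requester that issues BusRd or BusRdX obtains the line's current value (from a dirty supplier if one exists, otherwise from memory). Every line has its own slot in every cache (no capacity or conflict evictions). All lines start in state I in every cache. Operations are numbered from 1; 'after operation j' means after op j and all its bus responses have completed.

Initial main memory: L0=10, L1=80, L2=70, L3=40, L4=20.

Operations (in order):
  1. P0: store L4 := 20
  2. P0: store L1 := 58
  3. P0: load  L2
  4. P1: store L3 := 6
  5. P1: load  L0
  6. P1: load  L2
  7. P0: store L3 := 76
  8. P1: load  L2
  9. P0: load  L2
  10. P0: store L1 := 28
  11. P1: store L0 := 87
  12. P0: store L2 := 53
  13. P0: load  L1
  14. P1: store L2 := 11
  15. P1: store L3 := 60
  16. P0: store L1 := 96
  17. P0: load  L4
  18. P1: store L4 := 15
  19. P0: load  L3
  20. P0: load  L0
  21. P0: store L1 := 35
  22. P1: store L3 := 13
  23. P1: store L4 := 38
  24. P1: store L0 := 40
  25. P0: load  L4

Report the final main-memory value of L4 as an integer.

memory[L4] = 38

step 1: P0: store L4 := 20  ⟶  MI  (L4)  txn=BusRdX  M[L4]=20
step 2: P0: store L1 := 58  ⟶  MI  (L1)  txn=BusRdX  M[L1]=80
step 3: P0: load  L2  ⟶  SI  (L2)  txn=BusRd  M[L2]=70
step 4: P1: store L3 := 6  ⟶  IM  (L3)  txn=BusRdX  M[L3]=40
step 5: P1: load  L0  ⟶  IS  (L0)  txn=BusRd  M[L0]=10
step 6: P1: load  L2  ⟶  SS  (L2)  txn=BusRd  M[L2]=70
step 7: P0: store L3 := 76  ⟶  MI  (L3)  txn=BusRdX+Flush  M[L3]=6
step 8: P1: load  L2  ⟶  SS  (L2)  txn=∅  M[L2]=70
step 9: P0: load  L2  ⟶  SS  (L2)  txn=∅  M[L2]=70
step 10: P0: store L1 := 28  ⟶  MI  (L1)  txn=∅  M[L1]=80
step 11: P1: store L0 := 87  ⟶  IM  (L0)  txn=BusRdX  M[L0]=10
step 12: P0: store L2 := 53  ⟶  MI  (L2)  txn=BusRdX  M[L2]=70
step 13: P0: load  L1  ⟶  MI  (L1)  txn=∅  M[L1]=80
step 14: P1: store L2 := 11  ⟶  IM  (L2)  txn=BusRdX+Flush  M[L2]=53
step 15: P1: store L3 := 60  ⟶  IM  (L3)  txn=BusRdX+Flush  M[L3]=76
step 16: P0: store L1 := 96  ⟶  MI  (L1)  txn=∅  M[L1]=80
step 17: P0: load  L4  ⟶  MI  (L4)  txn=∅  M[L4]=20
step 18: P1: store L4 := 15  ⟶  IM  (L4)  txn=BusRdX+Flush  M[L4]=20
step 19: P0: load  L3  ⟶  SS  (L3)  txn=BusRd+Flush  M[L3]=60
step 20: P0: load  L0  ⟶  SS  (L0)  txn=BusRd+Flush  M[L0]=87
step 21: P0: store L1 := 35  ⟶  MI  (L1)  txn=∅  M[L1]=80
step 22: P1: store L3 := 13  ⟶  IM  (L3)  txn=BusRdX  M[L3]=60
step 23: P1: store L4 := 38  ⟶  IM  (L4)  txn=∅  M[L4]=20
step 24: P1: store L0 := 40  ⟶  IM  (L0)  txn=BusRdX  M[L0]=87
step 25: P0: load  L4  ⟶  SS  (L4)  txn=BusRd+Flush  M[L4]=38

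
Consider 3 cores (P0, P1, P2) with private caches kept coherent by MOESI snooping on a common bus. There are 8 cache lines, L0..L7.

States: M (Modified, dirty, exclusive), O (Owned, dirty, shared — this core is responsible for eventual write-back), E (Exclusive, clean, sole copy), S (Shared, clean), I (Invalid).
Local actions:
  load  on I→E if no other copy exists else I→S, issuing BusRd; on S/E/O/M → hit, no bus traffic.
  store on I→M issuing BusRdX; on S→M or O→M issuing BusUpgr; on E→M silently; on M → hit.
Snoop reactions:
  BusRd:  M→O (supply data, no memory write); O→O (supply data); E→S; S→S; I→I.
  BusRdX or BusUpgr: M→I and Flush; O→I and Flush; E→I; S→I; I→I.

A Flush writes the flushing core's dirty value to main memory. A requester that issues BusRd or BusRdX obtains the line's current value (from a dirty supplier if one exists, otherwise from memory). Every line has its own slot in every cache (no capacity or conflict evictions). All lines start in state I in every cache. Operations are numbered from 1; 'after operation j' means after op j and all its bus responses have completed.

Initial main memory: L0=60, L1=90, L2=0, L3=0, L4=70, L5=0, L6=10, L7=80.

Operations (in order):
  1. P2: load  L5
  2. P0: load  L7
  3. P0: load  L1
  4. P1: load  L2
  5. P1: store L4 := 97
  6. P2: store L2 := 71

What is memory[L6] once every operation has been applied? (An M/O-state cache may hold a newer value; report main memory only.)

memory[L6] = 10

  op1 P2: load  L5 → I/I/E on L5; bus BusRd; mem=0
  op2 P0: load  L7 → E/I/I on L7; bus BusRd; mem=80
  op3 P0: load  L1 → E/I/I on L1; bus BusRd; mem=90
  op4 P1: load  L2 → I/E/I on L2; bus BusRd; mem=0
  op5 P1: store L4 := 97 → I/M/I on L4; bus BusRdX; mem=70
  op6 P2: store L2 := 71 → I/I/M on L2; bus BusRdX; mem=0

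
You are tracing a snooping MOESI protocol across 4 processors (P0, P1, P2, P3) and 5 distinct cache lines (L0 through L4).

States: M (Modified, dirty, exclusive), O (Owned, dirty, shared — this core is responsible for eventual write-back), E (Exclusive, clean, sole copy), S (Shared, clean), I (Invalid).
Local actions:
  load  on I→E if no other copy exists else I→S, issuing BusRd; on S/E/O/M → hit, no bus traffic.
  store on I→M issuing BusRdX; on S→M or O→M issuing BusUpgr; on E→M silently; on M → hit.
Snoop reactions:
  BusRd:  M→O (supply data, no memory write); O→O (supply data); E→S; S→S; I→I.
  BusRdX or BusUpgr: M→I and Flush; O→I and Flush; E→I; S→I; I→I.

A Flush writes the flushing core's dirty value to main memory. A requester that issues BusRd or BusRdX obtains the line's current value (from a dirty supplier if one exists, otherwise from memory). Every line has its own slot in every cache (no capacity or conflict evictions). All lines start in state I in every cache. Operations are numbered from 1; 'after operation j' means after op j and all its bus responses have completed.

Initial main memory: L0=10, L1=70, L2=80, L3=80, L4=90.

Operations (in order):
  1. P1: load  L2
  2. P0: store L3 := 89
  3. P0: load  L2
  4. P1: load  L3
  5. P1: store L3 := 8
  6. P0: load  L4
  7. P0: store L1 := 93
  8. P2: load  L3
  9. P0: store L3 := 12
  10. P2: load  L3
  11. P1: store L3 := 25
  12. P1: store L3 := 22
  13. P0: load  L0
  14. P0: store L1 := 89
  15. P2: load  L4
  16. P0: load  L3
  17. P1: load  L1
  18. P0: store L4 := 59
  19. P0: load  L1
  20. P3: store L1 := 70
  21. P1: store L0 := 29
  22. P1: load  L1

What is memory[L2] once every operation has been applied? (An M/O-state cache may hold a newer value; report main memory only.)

step 1: P1: load  L2  ⟶  IEII  (L2)  txn=BusRd  M[L2]=80
step 2: P0: store L3 := 89  ⟶  MIII  (L3)  txn=BusRdX  M[L3]=80
step 3: P0: load  L2  ⟶  SSII  (L2)  txn=BusRd  M[L2]=80
step 4: P1: load  L3  ⟶  OSII  (L3)  txn=BusRd  M[L3]=80
step 5: P1: store L3 := 8  ⟶  IMII  (L3)  txn=BusUpgr+Flush  M[L3]=89
step 6: P0: load  L4  ⟶  EIII  (L4)  txn=BusRd  M[L4]=90
step 7: P0: store L1 := 93  ⟶  MIII  (L1)  txn=BusRdX  M[L1]=70
step 8: P2: load  L3  ⟶  IOSI  (L3)  txn=BusRd  M[L3]=89
step 9: P0: store L3 := 12  ⟶  MIII  (L3)  txn=BusRdX+Flush  M[L3]=8
step 10: P2: load  L3  ⟶  OISI  (L3)  txn=BusRd  M[L3]=8
step 11: P1: store L3 := 25  ⟶  IMII  (L3)  txn=BusRdX+Flush  M[L3]=12
step 12: P1: store L3 := 22  ⟶  IMII  (L3)  txn=∅  M[L3]=12
step 13: P0: load  L0  ⟶  EIII  (L0)  txn=BusRd  M[L0]=10
step 14: P0: store L1 := 89  ⟶  MIII  (L1)  txn=∅  M[L1]=70
step 15: P2: load  L4  ⟶  SISI  (L4)  txn=BusRd  M[L4]=90
step 16: P0: load  L3  ⟶  SOII  (L3)  txn=BusRd  M[L3]=12
step 17: P1: load  L1  ⟶  OSII  (L1)  txn=BusRd  M[L1]=70
step 18: P0: store L4 := 59  ⟶  MIII  (L4)  txn=BusUpgr  M[L4]=90
step 19: P0: load  L1  ⟶  OSII  (L1)  txn=∅  M[L1]=70
step 20: P3: store L1 := 70  ⟶  IIIM  (L1)  txn=BusRdX+Flush  M[L1]=89
step 21: P1: store L0 := 29  ⟶  IMII  (L0)  txn=BusRdX  M[L0]=10
step 22: P1: load  L1  ⟶  ISIO  (L1)  txn=BusRd  M[L1]=89

memory[L2] = 80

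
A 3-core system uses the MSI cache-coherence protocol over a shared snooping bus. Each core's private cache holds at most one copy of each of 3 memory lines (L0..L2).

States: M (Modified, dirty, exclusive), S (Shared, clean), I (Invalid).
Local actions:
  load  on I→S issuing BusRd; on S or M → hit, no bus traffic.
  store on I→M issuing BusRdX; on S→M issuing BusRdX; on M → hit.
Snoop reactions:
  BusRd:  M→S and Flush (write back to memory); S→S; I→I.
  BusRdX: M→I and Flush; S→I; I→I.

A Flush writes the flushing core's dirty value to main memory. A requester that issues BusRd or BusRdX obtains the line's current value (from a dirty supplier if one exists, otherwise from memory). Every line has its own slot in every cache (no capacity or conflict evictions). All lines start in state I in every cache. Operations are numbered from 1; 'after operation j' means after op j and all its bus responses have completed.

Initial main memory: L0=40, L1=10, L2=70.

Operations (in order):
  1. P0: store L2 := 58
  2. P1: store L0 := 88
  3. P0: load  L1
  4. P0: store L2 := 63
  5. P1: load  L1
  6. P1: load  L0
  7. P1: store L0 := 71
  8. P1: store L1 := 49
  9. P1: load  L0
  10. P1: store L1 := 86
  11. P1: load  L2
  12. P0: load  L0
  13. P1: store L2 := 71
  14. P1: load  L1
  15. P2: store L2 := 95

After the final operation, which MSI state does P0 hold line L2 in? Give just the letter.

[1] P0: store L2 := 58 | P0:M(58), P1:I, P2:I | bus: BusRdX
[2] P1: store L0 := 88 | P0:I, P1:M(88), P2:I | bus: BusRdX
[3] P0: load  L1 | P0:S(10), P1:I, P2:I | bus: BusRd
[4] P0: store L2 := 63 | P0:M(63), P1:I, P2:I | bus: none
[5] P1: load  L1 | P0:S(10), P1:S(10), P2:I | bus: BusRd
[6] P1: load  L0 | P0:I, P1:M(88), P2:I | bus: none
[7] P1: store L0 := 71 | P0:I, P1:M(71), P2:I | bus: none
[8] P1: store L1 := 49 | P0:I, P1:M(49), P2:I | bus: BusRdX
[9] P1: load  L0 | P0:I, P1:M(71), P2:I | bus: none
[10] P1: store L1 := 86 | P0:I, P1:M(86), P2:I | bus: none
[11] P1: load  L2 | P0:S(63), P1:S(63), P2:I | bus: BusRd,Flush
[12] P0: load  L0 | P0:S(71), P1:S(71), P2:I | bus: BusRd,Flush
[13] P1: store L2 := 71 | P0:I, P1:M(71), P2:I | bus: BusRdX
[14] P1: load  L1 | P0:I, P1:M(86), P2:I | bus: none
[15] P2: store L2 := 95 | P0:I, P1:I, P2:M(95) | bus: BusRdX,Flush

state = I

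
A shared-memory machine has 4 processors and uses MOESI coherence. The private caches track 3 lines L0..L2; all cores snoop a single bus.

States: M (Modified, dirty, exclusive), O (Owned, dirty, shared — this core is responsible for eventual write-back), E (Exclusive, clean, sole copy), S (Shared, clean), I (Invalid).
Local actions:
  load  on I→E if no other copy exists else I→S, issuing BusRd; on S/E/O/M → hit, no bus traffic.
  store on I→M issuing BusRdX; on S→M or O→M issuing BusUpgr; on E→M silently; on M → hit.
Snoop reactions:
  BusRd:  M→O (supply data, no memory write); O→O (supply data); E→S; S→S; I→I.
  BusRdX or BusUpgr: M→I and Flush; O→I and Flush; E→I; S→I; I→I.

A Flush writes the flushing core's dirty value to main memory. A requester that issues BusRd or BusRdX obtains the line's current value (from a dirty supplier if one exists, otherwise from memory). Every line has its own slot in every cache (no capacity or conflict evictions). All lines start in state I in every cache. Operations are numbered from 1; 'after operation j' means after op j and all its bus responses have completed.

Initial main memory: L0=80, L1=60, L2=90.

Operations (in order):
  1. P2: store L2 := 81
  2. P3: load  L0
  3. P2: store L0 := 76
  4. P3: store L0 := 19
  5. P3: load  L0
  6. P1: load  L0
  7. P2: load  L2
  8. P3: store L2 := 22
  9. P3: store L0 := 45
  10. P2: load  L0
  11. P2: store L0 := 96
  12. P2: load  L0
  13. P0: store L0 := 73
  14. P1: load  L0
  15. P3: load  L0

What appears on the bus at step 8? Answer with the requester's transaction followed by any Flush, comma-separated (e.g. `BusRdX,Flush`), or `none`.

bus = BusRdX,Flush

1. P2: store L2 := 81  bus=[BusRdX]  L2: P0=I P1=I P2=M P3=I  mem[L2]=90
2. P3: load  L0  bus=[BusRd]  L0: P0=I P1=I P2=I P3=E  mem[L0]=80
3. P2: store L0 := 76  bus=[BusRdX]  L0: P0=I P1=I P2=M P3=I  mem[L0]=80
4. P3: store L0 := 19  bus=[BusRdX,Flush]  L0: P0=I P1=I P2=I P3=M  mem[L0]=76
5. P3: load  L0  bus=[-]  L0: P0=I P1=I P2=I P3=M  mem[L0]=76
6. P1: load  L0  bus=[BusRd]  L0: P0=I P1=S P2=I P3=O  mem[L0]=76
7. P2: load  L2  bus=[-]  L2: P0=I P1=I P2=M P3=I  mem[L2]=90
8. P3: store L2 := 22  bus=[BusRdX,Flush]  L2: P0=I P1=I P2=I P3=M  mem[L2]=81
9. P3: store L0 := 45  bus=[BusUpgr]  L0: P0=I P1=I P2=I P3=M  mem[L0]=76
10. P2: load  L0  bus=[BusRd]  L0: P0=I P1=I P2=S P3=O  mem[L0]=76
11. P2: store L0 := 96  bus=[BusUpgr,Flush]  L0: P0=I P1=I P2=M P3=I  mem[L0]=45
12. P2: load  L0  bus=[-]  L0: P0=I P1=I P2=M P3=I  mem[L0]=45
13. P0: store L0 := 73  bus=[BusRdX,Flush]  L0: P0=M P1=I P2=I P3=I  mem[L0]=96
14. P1: load  L0  bus=[BusRd]  L0: P0=O P1=S P2=I P3=I  mem[L0]=96
15. P3: load  L0  bus=[BusRd]  L0: P0=O P1=S P2=I P3=S  mem[L0]=96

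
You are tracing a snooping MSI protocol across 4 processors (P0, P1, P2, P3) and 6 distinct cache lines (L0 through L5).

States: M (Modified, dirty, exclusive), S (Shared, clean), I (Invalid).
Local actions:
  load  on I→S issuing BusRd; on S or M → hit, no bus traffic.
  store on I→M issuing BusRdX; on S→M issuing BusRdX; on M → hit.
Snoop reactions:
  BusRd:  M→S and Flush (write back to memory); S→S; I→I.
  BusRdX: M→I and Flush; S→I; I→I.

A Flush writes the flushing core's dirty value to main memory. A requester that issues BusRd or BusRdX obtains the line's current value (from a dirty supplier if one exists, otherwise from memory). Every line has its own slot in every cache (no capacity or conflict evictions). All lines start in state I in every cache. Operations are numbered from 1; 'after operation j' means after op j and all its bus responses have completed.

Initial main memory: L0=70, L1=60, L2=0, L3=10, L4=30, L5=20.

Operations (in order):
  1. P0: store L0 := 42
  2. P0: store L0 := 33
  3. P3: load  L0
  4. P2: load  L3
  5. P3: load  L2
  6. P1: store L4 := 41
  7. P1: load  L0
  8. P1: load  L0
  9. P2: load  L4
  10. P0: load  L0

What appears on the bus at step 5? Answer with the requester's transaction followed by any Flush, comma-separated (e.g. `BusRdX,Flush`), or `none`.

[1] P0: store L0 := 42 | P0:M(42), P1:I, P2:I, P3:I | bus: BusRdX
[2] P0: store L0 := 33 | P0:M(33), P1:I, P2:I, P3:I | bus: none
[3] P3: load  L0 | P0:S(33), P1:I, P2:I, P3:S(33) | bus: BusRd,Flush
[4] P2: load  L3 | P0:I, P1:I, P2:S(10), P3:I | bus: BusRd
[5] P3: load  L2 | P0:I, P1:I, P2:I, P3:S(0) | bus: BusRd
[6] P1: store L4 := 41 | P0:I, P1:M(41), P2:I, P3:I | bus: BusRdX
[7] P1: load  L0 | P0:S(33), P1:S(33), P2:I, P3:S(33) | bus: BusRd
[8] P1: load  L0 | P0:S(33), P1:S(33), P2:I, P3:S(33) | bus: none
[9] P2: load  L4 | P0:I, P1:S(41), P2:S(41), P3:I | bus: BusRd,Flush
[10] P0: load  L0 | P0:S(33), P1:S(33), P2:I, P3:S(33) | bus: none

bus = BusRd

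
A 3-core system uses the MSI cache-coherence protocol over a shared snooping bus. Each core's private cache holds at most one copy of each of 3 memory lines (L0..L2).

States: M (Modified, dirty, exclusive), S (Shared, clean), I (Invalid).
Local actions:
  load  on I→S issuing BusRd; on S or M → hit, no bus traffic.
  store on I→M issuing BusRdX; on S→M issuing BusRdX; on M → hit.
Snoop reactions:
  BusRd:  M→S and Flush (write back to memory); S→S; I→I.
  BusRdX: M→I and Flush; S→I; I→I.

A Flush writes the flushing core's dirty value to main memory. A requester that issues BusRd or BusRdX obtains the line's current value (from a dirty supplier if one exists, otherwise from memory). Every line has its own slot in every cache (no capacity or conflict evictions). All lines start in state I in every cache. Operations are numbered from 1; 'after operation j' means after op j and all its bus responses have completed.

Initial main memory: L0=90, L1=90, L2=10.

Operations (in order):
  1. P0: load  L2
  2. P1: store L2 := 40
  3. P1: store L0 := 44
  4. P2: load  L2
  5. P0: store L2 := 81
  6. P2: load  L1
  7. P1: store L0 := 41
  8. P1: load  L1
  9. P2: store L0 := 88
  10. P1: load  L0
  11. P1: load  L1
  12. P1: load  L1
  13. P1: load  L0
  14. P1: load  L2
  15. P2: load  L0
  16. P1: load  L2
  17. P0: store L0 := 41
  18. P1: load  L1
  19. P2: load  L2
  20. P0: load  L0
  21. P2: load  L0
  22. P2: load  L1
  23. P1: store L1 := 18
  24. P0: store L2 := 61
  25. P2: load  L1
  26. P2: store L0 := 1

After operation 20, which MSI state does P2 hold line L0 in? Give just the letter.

state = I

[1] P0: load  L2 | P0:S(10), P1:I, P2:I | bus: BusRd
[2] P1: store L2 := 40 | P0:I, P1:M(40), P2:I | bus: BusRdX
[3] P1: store L0 := 44 | P0:I, P1:M(44), P2:I | bus: BusRdX
[4] P2: load  L2 | P0:I, P1:S(40), P2:S(40) | bus: BusRd,Flush
[5] P0: store L2 := 81 | P0:M(81), P1:I, P2:I | bus: BusRdX
[6] P2: load  L1 | P0:I, P1:I, P2:S(90) | bus: BusRd
[7] P1: store L0 := 41 | P0:I, P1:M(41), P2:I | bus: none
[8] P1: load  L1 | P0:I, P1:S(90), P2:S(90) | bus: BusRd
[9] P2: store L0 := 88 | P0:I, P1:I, P2:M(88) | bus: BusRdX,Flush
[10] P1: load  L0 | P0:I, P1:S(88), P2:S(88) | bus: BusRd,Flush
[11] P1: load  L1 | P0:I, P1:S(90), P2:S(90) | bus: none
[12] P1: load  L1 | P0:I, P1:S(90), P2:S(90) | bus: none
[13] P1: load  L0 | P0:I, P1:S(88), P2:S(88) | bus: none
[14] P1: load  L2 | P0:S(81), P1:S(81), P2:I | bus: BusRd,Flush
[15] P2: load  L0 | P0:I, P1:S(88), P2:S(88) | bus: none
[16] P1: load  L2 | P0:S(81), P1:S(81), P2:I | bus: none
[17] P0: store L0 := 41 | P0:M(41), P1:I, P2:I | bus: BusRdX
[18] P1: load  L1 | P0:I, P1:S(90), P2:S(90) | bus: none
[19] P2: load  L2 | P0:S(81), P1:S(81), P2:S(81) | bus: BusRd
[20] P0: load  L0 | P0:M(41), P1:I, P2:I | bus: none
[21] P2: load  L0 | P0:S(41), P1:I, P2:S(41) | bus: BusRd,Flush
[22] P2: load  L1 | P0:I, P1:S(90), P2:S(90) | bus: none
[23] P1: store L1 := 18 | P0:I, P1:M(18), P2:I | bus: BusRdX
[24] P0: store L2 := 61 | P0:M(61), P1:I, P2:I | bus: BusRdX
[25] P2: load  L1 | P0:I, P1:S(18), P2:S(18) | bus: BusRd,Flush
[26] P2: store L0 := 1 | P0:I, P1:I, P2:M(1) | bus: BusRdX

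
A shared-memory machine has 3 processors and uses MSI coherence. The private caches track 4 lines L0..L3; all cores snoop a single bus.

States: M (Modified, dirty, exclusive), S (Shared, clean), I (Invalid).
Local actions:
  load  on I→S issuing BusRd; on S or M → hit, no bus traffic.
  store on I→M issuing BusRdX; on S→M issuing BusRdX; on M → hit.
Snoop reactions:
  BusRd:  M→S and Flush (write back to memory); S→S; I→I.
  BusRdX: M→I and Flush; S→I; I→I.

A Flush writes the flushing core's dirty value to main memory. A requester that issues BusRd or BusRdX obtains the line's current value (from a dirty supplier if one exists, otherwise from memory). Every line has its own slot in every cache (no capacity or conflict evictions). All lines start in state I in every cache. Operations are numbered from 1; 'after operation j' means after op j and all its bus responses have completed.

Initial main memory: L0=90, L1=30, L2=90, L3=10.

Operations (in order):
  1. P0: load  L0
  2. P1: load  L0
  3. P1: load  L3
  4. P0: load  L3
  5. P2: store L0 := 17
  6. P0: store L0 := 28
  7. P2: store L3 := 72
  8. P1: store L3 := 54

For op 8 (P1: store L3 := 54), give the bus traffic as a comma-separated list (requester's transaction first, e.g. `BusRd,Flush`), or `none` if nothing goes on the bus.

[1] P0: load  L0 | P0:S(90), P1:I, P2:I | bus: BusRd
[2] P1: load  L0 | P0:S(90), P1:S(90), P2:I | bus: BusRd
[3] P1: load  L3 | P0:I, P1:S(10), P2:I | bus: BusRd
[4] P0: load  L3 | P0:S(10), P1:S(10), P2:I | bus: BusRd
[5] P2: store L0 := 17 | P0:I, P1:I, P2:M(17) | bus: BusRdX
[6] P0: store L0 := 28 | P0:M(28), P1:I, P2:I | bus: BusRdX,Flush
[7] P2: store L3 := 72 | P0:I, P1:I, P2:M(72) | bus: BusRdX
[8] P1: store L3 := 54 | P0:I, P1:M(54), P2:I | bus: BusRdX,Flush

bus = BusRdX,Flush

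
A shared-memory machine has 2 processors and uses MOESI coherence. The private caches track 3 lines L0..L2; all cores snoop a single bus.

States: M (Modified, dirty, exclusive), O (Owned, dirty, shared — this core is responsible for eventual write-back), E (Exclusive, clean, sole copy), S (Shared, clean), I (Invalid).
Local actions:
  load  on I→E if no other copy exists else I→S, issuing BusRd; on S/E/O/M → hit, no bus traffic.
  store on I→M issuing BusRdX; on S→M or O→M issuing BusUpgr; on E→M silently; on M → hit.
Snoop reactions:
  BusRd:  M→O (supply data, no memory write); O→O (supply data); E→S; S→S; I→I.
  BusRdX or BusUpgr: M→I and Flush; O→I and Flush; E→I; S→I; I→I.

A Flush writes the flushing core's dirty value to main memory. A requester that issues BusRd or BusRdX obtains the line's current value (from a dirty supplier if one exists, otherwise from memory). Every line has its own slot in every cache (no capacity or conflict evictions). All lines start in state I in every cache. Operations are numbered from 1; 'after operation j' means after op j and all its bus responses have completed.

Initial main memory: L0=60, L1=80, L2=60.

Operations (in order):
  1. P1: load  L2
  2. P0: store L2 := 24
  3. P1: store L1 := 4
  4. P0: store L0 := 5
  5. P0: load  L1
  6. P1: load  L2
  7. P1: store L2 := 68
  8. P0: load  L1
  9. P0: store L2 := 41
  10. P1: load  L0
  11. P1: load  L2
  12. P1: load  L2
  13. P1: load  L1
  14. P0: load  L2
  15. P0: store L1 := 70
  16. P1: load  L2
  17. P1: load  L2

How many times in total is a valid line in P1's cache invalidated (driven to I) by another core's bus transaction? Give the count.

invalidations = 3

1. P1: load  L2  bus=[BusRd]  L2: P0=I P1=E  mem[L2]=60
2. P0: store L2 := 24  bus=[BusRdX]  L2: P0=M P1=I  mem[L2]=60
3. P1: store L1 := 4  bus=[BusRdX]  L1: P0=I P1=M  mem[L1]=80
4. P0: store L0 := 5  bus=[BusRdX]  L0: P0=M P1=I  mem[L0]=60
5. P0: load  L1  bus=[BusRd]  L1: P0=S P1=O  mem[L1]=80
6. P1: load  L2  bus=[BusRd]  L2: P0=O P1=S  mem[L2]=60
7. P1: store L2 := 68  bus=[BusUpgr,Flush]  L2: P0=I P1=M  mem[L2]=24
8. P0: load  L1  bus=[-]  L1: P0=S P1=O  mem[L1]=80
9. P0: store L2 := 41  bus=[BusRdX,Flush]  L2: P0=M P1=I  mem[L2]=68
10. P1: load  L0  bus=[BusRd]  L0: P0=O P1=S  mem[L0]=60
11. P1: load  L2  bus=[BusRd]  L2: P0=O P1=S  mem[L2]=68
12. P1: load  L2  bus=[-]  L2: P0=O P1=S  mem[L2]=68
13. P1: load  L1  bus=[-]  L1: P0=S P1=O  mem[L1]=80
14. P0: load  L2  bus=[-]  L2: P0=O P1=S  mem[L2]=68
15. P0: store L1 := 70  bus=[BusUpgr,Flush]  L1: P0=M P1=I  mem[L1]=4
16. P1: load  L2  bus=[-]  L2: P0=O P1=S  mem[L2]=68
17. P1: load  L2  bus=[-]  L2: P0=O P1=S  mem[L2]=68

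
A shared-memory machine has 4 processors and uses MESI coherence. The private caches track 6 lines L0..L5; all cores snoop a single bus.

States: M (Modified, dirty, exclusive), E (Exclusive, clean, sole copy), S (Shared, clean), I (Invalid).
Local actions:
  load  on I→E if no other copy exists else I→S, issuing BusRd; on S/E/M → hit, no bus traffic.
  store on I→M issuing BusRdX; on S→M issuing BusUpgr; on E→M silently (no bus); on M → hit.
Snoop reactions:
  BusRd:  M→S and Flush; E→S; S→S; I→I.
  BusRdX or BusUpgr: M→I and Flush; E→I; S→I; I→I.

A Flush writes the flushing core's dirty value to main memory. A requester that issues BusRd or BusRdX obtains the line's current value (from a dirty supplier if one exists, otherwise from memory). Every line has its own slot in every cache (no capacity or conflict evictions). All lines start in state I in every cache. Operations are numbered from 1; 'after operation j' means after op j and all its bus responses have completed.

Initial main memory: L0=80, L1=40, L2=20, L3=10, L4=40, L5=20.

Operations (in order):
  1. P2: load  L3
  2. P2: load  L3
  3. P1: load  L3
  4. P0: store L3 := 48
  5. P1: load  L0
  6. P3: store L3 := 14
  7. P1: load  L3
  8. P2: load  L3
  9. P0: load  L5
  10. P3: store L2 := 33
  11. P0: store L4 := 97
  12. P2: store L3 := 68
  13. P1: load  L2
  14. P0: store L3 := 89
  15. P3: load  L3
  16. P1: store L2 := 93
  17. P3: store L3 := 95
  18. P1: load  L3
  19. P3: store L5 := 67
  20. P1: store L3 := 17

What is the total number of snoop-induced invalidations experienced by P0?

[1] P2: load  L3 | P0:I, P1:I, P2:E(10), P3:I | bus: BusRd
[2] P2: load  L3 | P0:I, P1:I, P2:E(10), P3:I | bus: none
[3] P1: load  L3 | P0:I, P1:S(10), P2:S(10), P3:I | bus: BusRd
[4] P0: store L3 := 48 | P0:M(48), P1:I, P2:I, P3:I | bus: BusRdX
[5] P1: load  L0 | P0:I, P1:E(80), P2:I, P3:I | bus: BusRd
[6] P3: store L3 := 14 | P0:I, P1:I, P2:I, P3:M(14) | bus: BusRdX,Flush
[7] P1: load  L3 | P0:I, P1:S(14), P2:I, P3:S(14) | bus: BusRd,Flush
[8] P2: load  L3 | P0:I, P1:S(14), P2:S(14), P3:S(14) | bus: BusRd
[9] P0: load  L5 | P0:E(20), P1:I, P2:I, P3:I | bus: BusRd
[10] P3: store L2 := 33 | P0:I, P1:I, P2:I, P3:M(33) | bus: BusRdX
[11] P0: store L4 := 97 | P0:M(97), P1:I, P2:I, P3:I | bus: BusRdX
[12] P2: store L3 := 68 | P0:I, P1:I, P2:M(68), P3:I | bus: BusUpgr
[13] P1: load  L2 | P0:I, P1:S(33), P2:I, P3:S(33) | bus: BusRd,Flush
[14] P0: store L3 := 89 | P0:M(89), P1:I, P2:I, P3:I | bus: BusRdX,Flush
[15] P3: load  L3 | P0:S(89), P1:I, P2:I, P3:S(89) | bus: BusRd,Flush
[16] P1: store L2 := 93 | P0:I, P1:M(93), P2:I, P3:I | bus: BusUpgr
[17] P3: store L3 := 95 | P0:I, P1:I, P2:I, P3:M(95) | bus: BusUpgr
[18] P1: load  L3 | P0:I, P1:S(95), P2:I, P3:S(95) | bus: BusRd,Flush
[19] P3: store L5 := 67 | P0:I, P1:I, P2:I, P3:M(67) | bus: BusRdX
[20] P1: store L3 := 17 | P0:I, P1:M(17), P2:I, P3:I | bus: BusUpgr

invalidations = 3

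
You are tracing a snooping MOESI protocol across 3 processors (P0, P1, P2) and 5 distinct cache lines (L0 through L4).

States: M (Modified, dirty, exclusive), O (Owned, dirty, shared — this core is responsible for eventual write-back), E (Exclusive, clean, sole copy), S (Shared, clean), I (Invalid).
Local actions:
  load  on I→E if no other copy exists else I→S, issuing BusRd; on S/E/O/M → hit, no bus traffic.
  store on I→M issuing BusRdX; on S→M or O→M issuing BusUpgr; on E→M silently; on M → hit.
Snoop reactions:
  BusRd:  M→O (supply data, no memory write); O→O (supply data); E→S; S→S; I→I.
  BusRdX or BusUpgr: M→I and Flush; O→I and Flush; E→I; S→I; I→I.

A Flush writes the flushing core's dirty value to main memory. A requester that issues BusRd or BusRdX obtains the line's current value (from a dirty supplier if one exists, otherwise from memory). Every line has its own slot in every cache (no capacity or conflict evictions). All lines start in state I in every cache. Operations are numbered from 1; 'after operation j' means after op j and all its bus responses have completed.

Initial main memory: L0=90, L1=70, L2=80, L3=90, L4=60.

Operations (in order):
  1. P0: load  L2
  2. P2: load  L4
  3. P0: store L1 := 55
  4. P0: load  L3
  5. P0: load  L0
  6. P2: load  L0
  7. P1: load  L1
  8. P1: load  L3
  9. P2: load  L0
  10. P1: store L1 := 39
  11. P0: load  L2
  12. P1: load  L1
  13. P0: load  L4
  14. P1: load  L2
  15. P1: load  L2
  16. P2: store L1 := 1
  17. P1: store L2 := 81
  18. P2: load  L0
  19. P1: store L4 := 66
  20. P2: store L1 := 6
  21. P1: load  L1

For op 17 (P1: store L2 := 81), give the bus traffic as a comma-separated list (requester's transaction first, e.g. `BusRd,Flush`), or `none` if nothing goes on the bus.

bus = BusUpgr

[1] P0: load  L2 | P0:E(80), P1:I, P2:I | bus: BusRd
[2] P2: load  L4 | P0:I, P1:I, P2:E(60) | bus: BusRd
[3] P0: store L1 := 55 | P0:M(55), P1:I, P2:I | bus: BusRdX
[4] P0: load  L3 | P0:E(90), P1:I, P2:I | bus: BusRd
[5] P0: load  L0 | P0:E(90), P1:I, P2:I | bus: BusRd
[6] P2: load  L0 | P0:S(90), P1:I, P2:S(90) | bus: BusRd
[7] P1: load  L1 | P0:O(55), P1:S(55), P2:I | bus: BusRd
[8] P1: load  L3 | P0:S(90), P1:S(90), P2:I | bus: BusRd
[9] P2: load  L0 | P0:S(90), P1:I, P2:S(90) | bus: none
[10] P1: store L1 := 39 | P0:I, P1:M(39), P2:I | bus: BusUpgr,Flush
[11] P0: load  L2 | P0:E(80), P1:I, P2:I | bus: none
[12] P1: load  L1 | P0:I, P1:M(39), P2:I | bus: none
[13] P0: load  L4 | P0:S(60), P1:I, P2:S(60) | bus: BusRd
[14] P1: load  L2 | P0:S(80), P1:S(80), P2:I | bus: BusRd
[15] P1: load  L2 | P0:S(80), P1:S(80), P2:I | bus: none
[16] P2: store L1 := 1 | P0:I, P1:I, P2:M(1) | bus: BusRdX,Flush
[17] P1: store L2 := 81 | P0:I, P1:M(81), P2:I | bus: BusUpgr
[18] P2: load  L0 | P0:S(90), P1:I, P2:S(90) | bus: none
[19] P1: store L4 := 66 | P0:I, P1:M(66), P2:I | bus: BusRdX
[20] P2: store L1 := 6 | P0:I, P1:I, P2:M(6) | bus: none
[21] P1: load  L1 | P0:I, P1:S(6), P2:O(6) | bus: BusRd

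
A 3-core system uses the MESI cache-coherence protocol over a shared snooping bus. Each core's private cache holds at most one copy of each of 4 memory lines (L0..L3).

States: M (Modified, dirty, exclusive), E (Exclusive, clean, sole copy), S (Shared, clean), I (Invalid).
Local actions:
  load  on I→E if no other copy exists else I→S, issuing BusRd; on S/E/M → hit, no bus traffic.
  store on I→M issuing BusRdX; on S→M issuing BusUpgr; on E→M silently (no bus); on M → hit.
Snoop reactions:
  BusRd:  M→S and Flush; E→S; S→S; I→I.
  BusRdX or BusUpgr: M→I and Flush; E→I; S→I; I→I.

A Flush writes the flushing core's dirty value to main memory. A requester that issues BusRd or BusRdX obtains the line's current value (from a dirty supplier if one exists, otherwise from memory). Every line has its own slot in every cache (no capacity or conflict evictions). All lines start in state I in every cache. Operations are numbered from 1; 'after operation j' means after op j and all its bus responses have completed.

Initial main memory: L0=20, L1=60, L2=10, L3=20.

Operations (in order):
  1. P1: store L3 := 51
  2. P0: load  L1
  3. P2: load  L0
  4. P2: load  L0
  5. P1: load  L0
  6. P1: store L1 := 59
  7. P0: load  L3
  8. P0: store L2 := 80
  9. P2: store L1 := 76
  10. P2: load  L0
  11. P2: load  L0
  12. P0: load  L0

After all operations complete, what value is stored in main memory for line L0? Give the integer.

memory[L0] = 20

  op1 P1: store L3 := 51 → I/M/I on L3; bus BusRdX; mem=20
  op2 P0: load  L1 → E/I/I on L1; bus BusRd; mem=60
  op3 P2: load  L0 → I/I/E on L0; bus BusRd; mem=20
  op4 P2: load  L0 → I/I/E on L0; bus (none); mem=20
  op5 P1: load  L0 → I/S/S on L0; bus BusRd; mem=20
  op6 P1: store L1 := 59 → I/M/I on L1; bus BusRdX; mem=60
  op7 P0: load  L3 → S/S/I on L3; bus BusRd Flush; mem=51
  op8 P0: store L2 := 80 → M/I/I on L2; bus BusRdX; mem=10
  op9 P2: store L1 := 76 → I/I/M on L1; bus BusRdX Flush; mem=59
  op10 P2: load  L0 → I/S/S on L0; bus (none); mem=20
  op11 P2: load  L0 → I/S/S on L0; bus (none); mem=20
  op12 P0: load  L0 → S/S/S on L0; bus BusRd; mem=20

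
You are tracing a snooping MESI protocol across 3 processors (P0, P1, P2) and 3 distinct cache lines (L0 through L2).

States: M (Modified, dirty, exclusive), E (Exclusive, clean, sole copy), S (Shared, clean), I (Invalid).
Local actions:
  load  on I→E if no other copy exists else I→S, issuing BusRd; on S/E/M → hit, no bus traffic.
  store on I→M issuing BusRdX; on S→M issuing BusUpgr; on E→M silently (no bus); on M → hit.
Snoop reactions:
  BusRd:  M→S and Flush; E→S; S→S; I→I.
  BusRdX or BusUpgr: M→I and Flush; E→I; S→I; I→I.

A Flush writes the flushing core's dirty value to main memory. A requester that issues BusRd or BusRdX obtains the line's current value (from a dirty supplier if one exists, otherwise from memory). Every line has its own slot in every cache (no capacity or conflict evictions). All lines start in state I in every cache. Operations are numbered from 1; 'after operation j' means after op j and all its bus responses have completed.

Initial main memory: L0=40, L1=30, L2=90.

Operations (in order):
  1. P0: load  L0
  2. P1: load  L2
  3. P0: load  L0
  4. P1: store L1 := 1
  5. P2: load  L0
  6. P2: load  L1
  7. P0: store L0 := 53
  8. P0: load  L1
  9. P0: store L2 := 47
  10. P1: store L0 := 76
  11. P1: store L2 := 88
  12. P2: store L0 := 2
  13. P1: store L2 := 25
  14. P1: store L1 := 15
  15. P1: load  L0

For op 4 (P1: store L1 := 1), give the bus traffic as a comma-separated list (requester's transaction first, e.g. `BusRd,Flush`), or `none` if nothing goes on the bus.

step 1: P0: load  L0  ⟶  EII  (L0)  txn=BusRd  M[L0]=40
step 2: P1: load  L2  ⟶  IEI  (L2)  txn=BusRd  M[L2]=90
step 3: P0: load  L0  ⟶  EII  (L0)  txn=∅  M[L0]=40
step 4: P1: store L1 := 1  ⟶  IMI  (L1)  txn=BusRdX  M[L1]=30
step 5: P2: load  L0  ⟶  SIS  (L0)  txn=BusRd  M[L0]=40
step 6: P2: load  L1  ⟶  ISS  (L1)  txn=BusRd+Flush  M[L1]=1
step 7: P0: store L0 := 53  ⟶  MII  (L0)  txn=BusUpgr  M[L0]=40
step 8: P0: load  L1  ⟶  SSS  (L1)  txn=BusRd  M[L1]=1
step 9: P0: store L2 := 47  ⟶  MII  (L2)  txn=BusRdX  M[L2]=90
step 10: P1: store L0 := 76  ⟶  IMI  (L0)  txn=BusRdX+Flush  M[L0]=53
step 11: P1: store L2 := 88  ⟶  IMI  (L2)  txn=BusRdX+Flush  M[L2]=47
step 12: P2: store L0 := 2  ⟶  IIM  (L0)  txn=BusRdX+Flush  M[L0]=76
step 13: P1: store L2 := 25  ⟶  IMI  (L2)  txn=∅  M[L2]=47
step 14: P1: store L1 := 15  ⟶  IMI  (L1)  txn=BusUpgr  M[L1]=1
step 15: P1: load  L0  ⟶  ISS  (L0)  txn=BusRd+Flush  M[L0]=2

bus = BusRdX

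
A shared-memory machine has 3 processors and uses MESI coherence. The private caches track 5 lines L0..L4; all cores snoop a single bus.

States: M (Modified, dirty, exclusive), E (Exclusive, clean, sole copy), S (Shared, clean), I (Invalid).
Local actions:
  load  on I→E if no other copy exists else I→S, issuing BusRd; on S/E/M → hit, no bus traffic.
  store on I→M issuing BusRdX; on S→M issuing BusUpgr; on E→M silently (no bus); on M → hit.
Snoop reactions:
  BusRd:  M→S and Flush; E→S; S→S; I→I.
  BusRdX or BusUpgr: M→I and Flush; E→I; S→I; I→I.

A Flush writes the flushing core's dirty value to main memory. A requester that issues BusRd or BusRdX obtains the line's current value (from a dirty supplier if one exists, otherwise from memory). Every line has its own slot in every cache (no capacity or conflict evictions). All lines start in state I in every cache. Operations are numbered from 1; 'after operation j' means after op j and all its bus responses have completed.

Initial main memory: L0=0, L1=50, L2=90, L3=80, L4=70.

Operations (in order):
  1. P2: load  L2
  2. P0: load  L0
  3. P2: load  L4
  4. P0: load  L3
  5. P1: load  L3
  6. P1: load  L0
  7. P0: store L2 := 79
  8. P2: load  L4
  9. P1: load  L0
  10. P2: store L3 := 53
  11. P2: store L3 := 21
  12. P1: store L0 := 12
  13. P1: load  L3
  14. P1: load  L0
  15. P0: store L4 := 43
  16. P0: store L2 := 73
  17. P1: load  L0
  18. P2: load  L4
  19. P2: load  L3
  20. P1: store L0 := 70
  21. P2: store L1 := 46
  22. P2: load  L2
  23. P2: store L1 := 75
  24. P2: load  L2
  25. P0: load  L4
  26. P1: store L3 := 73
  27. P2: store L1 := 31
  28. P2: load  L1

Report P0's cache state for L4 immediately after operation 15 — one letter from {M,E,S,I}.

state = M

[1] P2: load  L2 | P0:I, P1:I, P2:E(90) | bus: BusRd
[2] P0: load  L0 | P0:E(0), P1:I, P2:I | bus: BusRd
[3] P2: load  L4 | P0:I, P1:I, P2:E(70) | bus: BusRd
[4] P0: load  L3 | P0:E(80), P1:I, P2:I | bus: BusRd
[5] P1: load  L3 | P0:S(80), P1:S(80), P2:I | bus: BusRd
[6] P1: load  L0 | P0:S(0), P1:S(0), P2:I | bus: BusRd
[7] P0: store L2 := 79 | P0:M(79), P1:I, P2:I | bus: BusRdX
[8] P2: load  L4 | P0:I, P1:I, P2:E(70) | bus: none
[9] P1: load  L0 | P0:S(0), P1:S(0), P2:I | bus: none
[10] P2: store L3 := 53 | P0:I, P1:I, P2:M(53) | bus: BusRdX
[11] P2: store L3 := 21 | P0:I, P1:I, P2:M(21) | bus: none
[12] P1: store L0 := 12 | P0:I, P1:M(12), P2:I | bus: BusUpgr
[13] P1: load  L3 | P0:I, P1:S(21), P2:S(21) | bus: BusRd,Flush
[14] P1: load  L0 | P0:I, P1:M(12), P2:I | bus: none
[15] P0: store L4 := 43 | P0:M(43), P1:I, P2:I | bus: BusRdX
[16] P0: store L2 := 73 | P0:M(73), P1:I, P2:I | bus: none
[17] P1: load  L0 | P0:I, P1:M(12), P2:I | bus: none
[18] P2: load  L4 | P0:S(43), P1:I, P2:S(43) | bus: BusRd,Flush
[19] P2: load  L3 | P0:I, P1:S(21), P2:S(21) | bus: none
[20] P1: store L0 := 70 | P0:I, P1:M(70), P2:I | bus: none
[21] P2: store L1 := 46 | P0:I, P1:I, P2:M(46) | bus: BusRdX
[22] P2: load  L2 | P0:S(73), P1:I, P2:S(73) | bus: BusRd,Flush
[23] P2: store L1 := 75 | P0:I, P1:I, P2:M(75) | bus: none
[24] P2: load  L2 | P0:S(73), P1:I, P2:S(73) | bus: none
[25] P0: load  L4 | P0:S(43), P1:I, P2:S(43) | bus: none
[26] P1: store L3 := 73 | P0:I, P1:M(73), P2:I | bus: BusUpgr
[27] P2: store L1 := 31 | P0:I, P1:I, P2:M(31) | bus: none
[28] P2: load  L1 | P0:I, P1:I, P2:M(31) | bus: none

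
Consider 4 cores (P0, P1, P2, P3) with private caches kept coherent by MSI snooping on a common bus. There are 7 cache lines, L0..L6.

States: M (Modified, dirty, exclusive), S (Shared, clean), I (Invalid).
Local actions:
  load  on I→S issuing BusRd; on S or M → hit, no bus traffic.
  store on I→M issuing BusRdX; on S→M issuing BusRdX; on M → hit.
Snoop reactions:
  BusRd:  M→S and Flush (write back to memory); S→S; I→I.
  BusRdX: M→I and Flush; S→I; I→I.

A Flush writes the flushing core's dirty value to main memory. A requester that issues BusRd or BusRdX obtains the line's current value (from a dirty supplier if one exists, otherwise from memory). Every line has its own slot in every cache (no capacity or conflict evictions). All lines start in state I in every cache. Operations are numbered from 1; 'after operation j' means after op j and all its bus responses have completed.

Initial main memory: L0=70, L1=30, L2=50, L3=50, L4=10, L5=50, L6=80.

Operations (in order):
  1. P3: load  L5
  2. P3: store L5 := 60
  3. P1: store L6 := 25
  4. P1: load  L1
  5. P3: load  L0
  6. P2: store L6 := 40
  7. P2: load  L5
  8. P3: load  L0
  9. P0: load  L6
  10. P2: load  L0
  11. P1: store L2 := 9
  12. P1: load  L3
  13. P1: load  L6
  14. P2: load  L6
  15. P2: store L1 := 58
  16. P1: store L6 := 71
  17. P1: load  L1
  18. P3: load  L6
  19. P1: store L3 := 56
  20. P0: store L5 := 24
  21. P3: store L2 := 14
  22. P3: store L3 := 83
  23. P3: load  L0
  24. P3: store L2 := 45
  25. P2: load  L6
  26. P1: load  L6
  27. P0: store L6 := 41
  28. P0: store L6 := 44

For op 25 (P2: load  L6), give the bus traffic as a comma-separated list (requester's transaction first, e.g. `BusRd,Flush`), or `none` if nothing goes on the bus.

bus = BusRd

[1] P3: load  L5 | P0:I, P1:I, P2:I, P3:S(50) | bus: BusRd
[2] P3: store L5 := 60 | P0:I, P1:I, P2:I, P3:M(60) | bus: BusRdX
[3] P1: store L6 := 25 | P0:I, P1:M(25), P2:I, P3:I | bus: BusRdX
[4] P1: load  L1 | P0:I, P1:S(30), P2:I, P3:I | bus: BusRd
[5] P3: load  L0 | P0:I, P1:I, P2:I, P3:S(70) | bus: BusRd
[6] P2: store L6 := 40 | P0:I, P1:I, P2:M(40), P3:I | bus: BusRdX,Flush
[7] P2: load  L5 | P0:I, P1:I, P2:S(60), P3:S(60) | bus: BusRd,Flush
[8] P3: load  L0 | P0:I, P1:I, P2:I, P3:S(70) | bus: none
[9] P0: load  L6 | P0:S(40), P1:I, P2:S(40), P3:I | bus: BusRd,Flush
[10] P2: load  L0 | P0:I, P1:I, P2:S(70), P3:S(70) | bus: BusRd
[11] P1: store L2 := 9 | P0:I, P1:M(9), P2:I, P3:I | bus: BusRdX
[12] P1: load  L3 | P0:I, P1:S(50), P2:I, P3:I | bus: BusRd
[13] P1: load  L6 | P0:S(40), P1:S(40), P2:S(40), P3:I | bus: BusRd
[14] P2: load  L6 | P0:S(40), P1:S(40), P2:S(40), P3:I | bus: none
[15] P2: store L1 := 58 | P0:I, P1:I, P2:M(58), P3:I | bus: BusRdX
[16] P1: store L6 := 71 | P0:I, P1:M(71), P2:I, P3:I | bus: BusRdX
[17] P1: load  L1 | P0:I, P1:S(58), P2:S(58), P3:I | bus: BusRd,Flush
[18] P3: load  L6 | P0:I, P1:S(71), P2:I, P3:S(71) | bus: BusRd,Flush
[19] P1: store L3 := 56 | P0:I, P1:M(56), P2:I, P3:I | bus: BusRdX
[20] P0: store L5 := 24 | P0:M(24), P1:I, P2:I, P3:I | bus: BusRdX
[21] P3: store L2 := 14 | P0:I, P1:I, P2:I, P3:M(14) | bus: BusRdX,Flush
[22] P3: store L3 := 83 | P0:I, P1:I, P2:I, P3:M(83) | bus: BusRdX,Flush
[23] P3: load  L0 | P0:I, P1:I, P2:S(70), P3:S(70) | bus: none
[24] P3: store L2 := 45 | P0:I, P1:I, P2:I, P3:M(45) | bus: none
[25] P2: load  L6 | P0:I, P1:S(71), P2:S(71), P3:S(71) | bus: BusRd
[26] P1: load  L6 | P0:I, P1:S(71), P2:S(71), P3:S(71) | bus: none
[27] P0: store L6 := 41 | P0:M(41), P1:I, P2:I, P3:I | bus: BusRdX
[28] P0: store L6 := 44 | P0:M(44), P1:I, P2:I, P3:I | bus: none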